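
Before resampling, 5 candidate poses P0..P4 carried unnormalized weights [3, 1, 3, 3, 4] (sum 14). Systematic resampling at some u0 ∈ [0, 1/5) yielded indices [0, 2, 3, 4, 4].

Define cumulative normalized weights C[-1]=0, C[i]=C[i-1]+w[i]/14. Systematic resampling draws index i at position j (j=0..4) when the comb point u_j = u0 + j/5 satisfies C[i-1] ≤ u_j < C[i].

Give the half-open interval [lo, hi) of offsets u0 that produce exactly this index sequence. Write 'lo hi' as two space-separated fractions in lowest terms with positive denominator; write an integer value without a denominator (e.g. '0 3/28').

4/35 1/5

C = [3/14, 2/7, 1/2, 5/7, 1]
j=0 picked index 0: u0 ∈ [0, 3/14)
j=1 picked index 2: u0 ∈ [3/35, 3/10)
j=2 picked index 3: u0 ∈ [1/10, 11/35)
j=3 picked index 4: u0 ∈ [4/35, 2/5)
j=4 picked index 4: u0 ∈ [-3/35, 1/5)
intersection: [4/35, 1/5)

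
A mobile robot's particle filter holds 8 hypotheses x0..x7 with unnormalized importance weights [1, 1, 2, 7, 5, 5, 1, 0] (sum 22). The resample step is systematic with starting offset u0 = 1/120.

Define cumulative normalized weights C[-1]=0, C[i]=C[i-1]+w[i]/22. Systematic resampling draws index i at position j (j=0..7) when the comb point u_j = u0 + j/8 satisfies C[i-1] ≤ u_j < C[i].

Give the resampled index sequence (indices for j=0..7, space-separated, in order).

0 2 3 3 4 4 5 5

C = [1/22, 1/11, 2/11, 1/2, 8/11, 21/22, 1, 1]
j=0: u_0=1/120 ∈ [0, 1/22) → index 0
j=1: u_1=2/15 ∈ [1/11, 2/11) → index 2
j=2: u_2=31/120 ∈ [2/11, 1/2) → index 3
j=3: u_3=23/60 ∈ [2/11, 1/2) → index 3
j=4: u_4=61/120 ∈ [1/2, 8/11) → index 4
j=5: u_5=19/30 ∈ [1/2, 8/11) → index 4
j=6: u_6=91/120 ∈ [8/11, 21/22) → index 5
j=7: u_7=53/60 ∈ [8/11, 21/22) → index 5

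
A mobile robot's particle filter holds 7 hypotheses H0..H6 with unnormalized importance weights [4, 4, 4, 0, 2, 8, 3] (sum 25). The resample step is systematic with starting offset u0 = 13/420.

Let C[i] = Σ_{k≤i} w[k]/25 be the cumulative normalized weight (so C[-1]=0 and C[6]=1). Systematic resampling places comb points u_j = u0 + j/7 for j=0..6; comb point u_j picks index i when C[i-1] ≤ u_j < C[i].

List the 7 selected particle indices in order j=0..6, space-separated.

C = [4/25, 8/25, 12/25, 12/25, 14/25, 22/25, 1]
j=0: u_0=13/420 ∈ [0, 4/25) → index 0
j=1: u_1=73/420 ∈ [4/25, 8/25) → index 1
j=2: u_2=19/60 ∈ [4/25, 8/25) → index 1
j=3: u_3=193/420 ∈ [8/25, 12/25) → index 2
j=4: u_4=253/420 ∈ [14/25, 22/25) → index 5
j=5: u_5=313/420 ∈ [14/25, 22/25) → index 5
j=6: u_6=373/420 ∈ [22/25, 1) → index 6

0 1 1 2 5 5 6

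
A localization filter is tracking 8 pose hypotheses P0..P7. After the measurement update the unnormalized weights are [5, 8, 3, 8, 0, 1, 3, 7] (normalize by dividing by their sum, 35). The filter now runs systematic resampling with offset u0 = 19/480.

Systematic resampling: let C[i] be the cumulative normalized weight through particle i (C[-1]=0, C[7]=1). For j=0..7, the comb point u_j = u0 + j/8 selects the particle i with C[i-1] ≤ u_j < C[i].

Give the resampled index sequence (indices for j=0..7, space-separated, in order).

C = [1/7, 13/35, 16/35, 24/35, 24/35, 5/7, 4/5, 1]
j=0: u_0=19/480 ∈ [0, 1/7) → index 0
j=1: u_1=79/480 ∈ [1/7, 13/35) → index 1
j=2: u_2=139/480 ∈ [1/7, 13/35) → index 1
j=3: u_3=199/480 ∈ [13/35, 16/35) → index 2
j=4: u_4=259/480 ∈ [16/35, 24/35) → index 3
j=5: u_5=319/480 ∈ [16/35, 24/35) → index 3
j=6: u_6=379/480 ∈ [5/7, 4/5) → index 6
j=7: u_7=439/480 ∈ [4/5, 1) → index 7

0 1 1 2 3 3 6 7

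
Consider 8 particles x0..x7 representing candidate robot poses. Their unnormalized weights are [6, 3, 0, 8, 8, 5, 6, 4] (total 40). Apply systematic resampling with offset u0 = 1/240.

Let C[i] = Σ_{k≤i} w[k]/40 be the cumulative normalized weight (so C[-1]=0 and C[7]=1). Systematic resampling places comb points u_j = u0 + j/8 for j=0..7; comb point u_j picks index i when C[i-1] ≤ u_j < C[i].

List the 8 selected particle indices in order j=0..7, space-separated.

C = [3/20, 9/40, 9/40, 17/40, 5/8, 3/4, 9/10, 1]
j=0: u_0=1/240 ∈ [0, 3/20) → index 0
j=1: u_1=31/240 ∈ [0, 3/20) → index 0
j=2: u_2=61/240 ∈ [9/40, 17/40) → index 3
j=3: u_3=91/240 ∈ [9/40, 17/40) → index 3
j=4: u_4=121/240 ∈ [17/40, 5/8) → index 4
j=5: u_5=151/240 ∈ [5/8, 3/4) → index 5
j=6: u_6=181/240 ∈ [3/4, 9/10) → index 6
j=7: u_7=211/240 ∈ [3/4, 9/10) → index 6

0 0 3 3 4 5 6 6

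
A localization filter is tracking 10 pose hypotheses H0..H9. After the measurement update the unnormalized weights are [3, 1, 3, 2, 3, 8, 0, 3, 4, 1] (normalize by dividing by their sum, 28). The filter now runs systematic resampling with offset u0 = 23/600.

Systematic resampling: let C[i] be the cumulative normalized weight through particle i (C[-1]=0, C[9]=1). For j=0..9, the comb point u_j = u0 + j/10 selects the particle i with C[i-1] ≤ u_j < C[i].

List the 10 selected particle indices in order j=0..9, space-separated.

C = [3/28, 1/7, 1/4, 9/28, 3/7, 5/7, 5/7, 23/28, 27/28, 1]
j=0: u_0=23/600 ∈ [0, 3/28) → index 0
j=1: u_1=83/600 ∈ [3/28, 1/7) → index 1
j=2: u_2=143/600 ∈ [1/7, 1/4) → index 2
j=3: u_3=203/600 ∈ [9/28, 3/7) → index 4
j=4: u_4=263/600 ∈ [3/7, 5/7) → index 5
j=5: u_5=323/600 ∈ [3/7, 5/7) → index 5
j=6: u_6=383/600 ∈ [3/7, 5/7) → index 5
j=7: u_7=443/600 ∈ [5/7, 23/28) → index 7
j=8: u_8=503/600 ∈ [23/28, 27/28) → index 8
j=9: u_9=563/600 ∈ [23/28, 27/28) → index 8

0 1 2 4 5 5 5 7 8 8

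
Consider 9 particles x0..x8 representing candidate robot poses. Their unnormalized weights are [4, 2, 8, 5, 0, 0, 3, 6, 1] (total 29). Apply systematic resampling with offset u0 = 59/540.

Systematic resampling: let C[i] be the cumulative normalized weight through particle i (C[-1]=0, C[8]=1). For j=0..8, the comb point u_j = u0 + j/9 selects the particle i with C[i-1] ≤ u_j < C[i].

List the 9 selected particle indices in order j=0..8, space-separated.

C = [4/29, 6/29, 14/29, 19/29, 19/29, 19/29, 22/29, 28/29, 1]
j=0: u_0=59/540 ∈ [0, 4/29) → index 0
j=1: u_1=119/540 ∈ [6/29, 14/29) → index 2
j=2: u_2=179/540 ∈ [6/29, 14/29) → index 2
j=3: u_3=239/540 ∈ [6/29, 14/29) → index 2
j=4: u_4=299/540 ∈ [14/29, 19/29) → index 3
j=5: u_5=359/540 ∈ [19/29, 22/29) → index 6
j=6: u_6=419/540 ∈ [22/29, 28/29) → index 7
j=7: u_7=479/540 ∈ [22/29, 28/29) → index 7
j=8: u_8=539/540 ∈ [28/29, 1) → index 8

0 2 2 2 3 6 7 7 8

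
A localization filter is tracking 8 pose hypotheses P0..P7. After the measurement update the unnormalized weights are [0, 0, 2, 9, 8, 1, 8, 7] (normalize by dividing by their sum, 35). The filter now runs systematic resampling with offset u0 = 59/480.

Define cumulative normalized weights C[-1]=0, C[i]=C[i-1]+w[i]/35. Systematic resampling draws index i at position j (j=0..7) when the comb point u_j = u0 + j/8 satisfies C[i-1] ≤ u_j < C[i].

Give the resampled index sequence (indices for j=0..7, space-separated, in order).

C = [0, 0, 2/35, 11/35, 19/35, 4/7, 4/5, 1]
j=0: u_0=59/480 ∈ [2/35, 11/35) → index 3
j=1: u_1=119/480 ∈ [2/35, 11/35) → index 3
j=2: u_2=179/480 ∈ [11/35, 19/35) → index 4
j=3: u_3=239/480 ∈ [11/35, 19/35) → index 4
j=4: u_4=299/480 ∈ [4/7, 4/5) → index 6
j=5: u_5=359/480 ∈ [4/7, 4/5) → index 6
j=6: u_6=419/480 ∈ [4/5, 1) → index 7
j=7: u_7=479/480 ∈ [4/5, 1) → index 7

3 3 4 4 6 6 7 7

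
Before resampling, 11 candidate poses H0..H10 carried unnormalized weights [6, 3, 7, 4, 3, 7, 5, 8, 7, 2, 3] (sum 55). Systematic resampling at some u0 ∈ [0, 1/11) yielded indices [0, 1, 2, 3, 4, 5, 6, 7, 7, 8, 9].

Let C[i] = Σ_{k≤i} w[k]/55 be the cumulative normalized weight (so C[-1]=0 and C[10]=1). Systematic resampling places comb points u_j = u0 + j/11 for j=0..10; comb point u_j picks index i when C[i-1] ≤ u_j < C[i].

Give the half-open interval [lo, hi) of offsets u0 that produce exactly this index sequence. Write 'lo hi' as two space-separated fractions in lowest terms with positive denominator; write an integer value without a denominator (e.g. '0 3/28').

1/55 2/55

C = [6/55, 9/55, 16/55, 4/11, 23/55, 6/11, 7/11, 43/55, 10/11, 52/55, 1]
j=0 picked index 0: u0 ∈ [0, 6/55)
j=1 picked index 1: u0 ∈ [1/55, 4/55)
j=2 picked index 2: u0 ∈ [-1/55, 6/55)
j=3 picked index 3: u0 ∈ [1/55, 1/11)
j=4 picked index 4: u0 ∈ [0, 3/55)
j=5 picked index 5: u0 ∈ [-2/55, 1/11)
j=6 picked index 6: u0 ∈ [0, 1/11)
j=7 picked index 7: u0 ∈ [0, 8/55)
j=8 picked index 7: u0 ∈ [-1/11, 3/55)
j=9 picked index 8: u0 ∈ [-2/55, 1/11)
j=10 picked index 9: u0 ∈ [0, 2/55)
intersection: [1/55, 2/55)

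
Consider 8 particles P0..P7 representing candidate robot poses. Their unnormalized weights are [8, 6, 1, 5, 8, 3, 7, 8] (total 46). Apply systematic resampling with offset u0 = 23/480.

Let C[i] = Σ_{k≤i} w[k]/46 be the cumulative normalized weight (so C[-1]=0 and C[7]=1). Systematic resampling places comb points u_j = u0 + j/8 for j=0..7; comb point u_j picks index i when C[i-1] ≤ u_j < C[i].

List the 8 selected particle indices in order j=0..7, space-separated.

0 0 1 3 4 5 6 7

C = [4/23, 7/23, 15/46, 10/23, 14/23, 31/46, 19/23, 1]
j=0: u_0=23/480 ∈ [0, 4/23) → index 0
j=1: u_1=83/480 ∈ [0, 4/23) → index 0
j=2: u_2=143/480 ∈ [4/23, 7/23) → index 1
j=3: u_3=203/480 ∈ [15/46, 10/23) → index 3
j=4: u_4=263/480 ∈ [10/23, 14/23) → index 4
j=5: u_5=323/480 ∈ [14/23, 31/46) → index 5
j=6: u_6=383/480 ∈ [31/46, 19/23) → index 6
j=7: u_7=443/480 ∈ [19/23, 1) → index 7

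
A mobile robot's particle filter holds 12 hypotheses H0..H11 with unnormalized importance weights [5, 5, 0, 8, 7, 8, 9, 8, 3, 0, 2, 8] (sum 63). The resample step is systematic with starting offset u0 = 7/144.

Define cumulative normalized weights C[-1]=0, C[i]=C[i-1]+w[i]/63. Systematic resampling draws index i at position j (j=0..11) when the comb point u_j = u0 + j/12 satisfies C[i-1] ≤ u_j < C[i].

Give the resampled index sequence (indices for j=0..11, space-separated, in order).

0 1 3 4 4 5 6 6 7 8 11 11

C = [5/63, 10/63, 10/63, 2/7, 25/63, 11/21, 2/3, 50/63, 53/63, 53/63, 55/63, 1]
j=0: u_0=7/144 ∈ [0, 5/63) → index 0
j=1: u_1=19/144 ∈ [5/63, 10/63) → index 1
j=2: u_2=31/144 ∈ [10/63, 2/7) → index 3
j=3: u_3=43/144 ∈ [2/7, 25/63) → index 4
j=4: u_4=55/144 ∈ [2/7, 25/63) → index 4
j=5: u_5=67/144 ∈ [25/63, 11/21) → index 5
j=6: u_6=79/144 ∈ [11/21, 2/3) → index 6
j=7: u_7=91/144 ∈ [11/21, 2/3) → index 6
j=8: u_8=103/144 ∈ [2/3, 50/63) → index 7
j=9: u_9=115/144 ∈ [50/63, 53/63) → index 8
j=10: u_10=127/144 ∈ [55/63, 1) → index 11
j=11: u_11=139/144 ∈ [55/63, 1) → index 11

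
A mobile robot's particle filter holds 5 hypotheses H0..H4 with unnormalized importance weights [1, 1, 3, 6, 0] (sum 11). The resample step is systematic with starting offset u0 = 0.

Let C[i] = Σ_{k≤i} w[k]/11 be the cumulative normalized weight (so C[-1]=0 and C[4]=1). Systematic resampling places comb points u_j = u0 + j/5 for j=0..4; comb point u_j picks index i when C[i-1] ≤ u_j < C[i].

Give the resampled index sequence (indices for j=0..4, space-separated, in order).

C = [1/11, 2/11, 5/11, 1, 1]
j=0: u_0=0 ∈ [0, 1/11) → index 0
j=1: u_1=1/5 ∈ [2/11, 5/11) → index 2
j=2: u_2=2/5 ∈ [2/11, 5/11) → index 2
j=3: u_3=3/5 ∈ [5/11, 1) → index 3
j=4: u_4=4/5 ∈ [5/11, 1) → index 3

0 2 2 3 3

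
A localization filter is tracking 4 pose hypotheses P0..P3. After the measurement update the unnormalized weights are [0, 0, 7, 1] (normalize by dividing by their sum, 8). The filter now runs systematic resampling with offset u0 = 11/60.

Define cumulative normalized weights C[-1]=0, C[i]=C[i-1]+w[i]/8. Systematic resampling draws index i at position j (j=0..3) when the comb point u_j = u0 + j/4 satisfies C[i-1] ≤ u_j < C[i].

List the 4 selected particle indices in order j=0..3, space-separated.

2 2 2 3

C = [0, 0, 7/8, 1]
j=0: u_0=11/60 ∈ [0, 7/8) → index 2
j=1: u_1=13/30 ∈ [0, 7/8) → index 2
j=2: u_2=41/60 ∈ [0, 7/8) → index 2
j=3: u_3=14/15 ∈ [7/8, 1) → index 3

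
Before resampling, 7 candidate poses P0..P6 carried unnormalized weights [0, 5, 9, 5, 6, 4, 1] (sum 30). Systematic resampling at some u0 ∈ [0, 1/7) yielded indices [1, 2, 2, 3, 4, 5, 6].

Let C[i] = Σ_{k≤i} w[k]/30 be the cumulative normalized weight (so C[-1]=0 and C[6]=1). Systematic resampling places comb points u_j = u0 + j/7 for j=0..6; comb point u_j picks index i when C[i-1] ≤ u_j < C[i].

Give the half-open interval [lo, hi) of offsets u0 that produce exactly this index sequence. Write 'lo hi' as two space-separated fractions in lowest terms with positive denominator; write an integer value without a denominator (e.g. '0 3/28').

C = [0, 1/6, 7/15, 19/30, 5/6, 29/30, 1]
j=0 picked index 1: u0 ∈ [0, 1/6)
j=1 picked index 2: u0 ∈ [1/42, 34/105)
j=2 picked index 2: u0 ∈ [-5/42, 19/105)
j=3 picked index 3: u0 ∈ [4/105, 43/210)
j=4 picked index 4: u0 ∈ [13/210, 11/42)
j=5 picked index 5: u0 ∈ [5/42, 53/210)
j=6 picked index 6: u0 ∈ [23/210, 1/7)
intersection: [5/42, 1/7)

5/42 1/7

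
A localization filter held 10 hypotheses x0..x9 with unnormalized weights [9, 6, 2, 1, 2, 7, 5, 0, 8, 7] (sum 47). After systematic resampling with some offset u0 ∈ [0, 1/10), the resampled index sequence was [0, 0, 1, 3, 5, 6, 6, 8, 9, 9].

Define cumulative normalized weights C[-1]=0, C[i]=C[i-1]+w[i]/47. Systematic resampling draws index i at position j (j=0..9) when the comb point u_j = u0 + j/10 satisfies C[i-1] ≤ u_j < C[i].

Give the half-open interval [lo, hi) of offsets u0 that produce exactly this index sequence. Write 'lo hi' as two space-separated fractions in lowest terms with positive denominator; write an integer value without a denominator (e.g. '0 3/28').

7/94 19/235

C = [9/47, 15/47, 17/47, 18/47, 20/47, 27/47, 32/47, 32/47, 40/47, 1]
j=0 picked index 0: u0 ∈ [0, 9/47)
j=1 picked index 0: u0 ∈ [-1/10, 43/470)
j=2 picked index 1: u0 ∈ [-2/235, 28/235)
j=3 picked index 3: u0 ∈ [29/470, 39/470)
j=4 picked index 5: u0 ∈ [6/235, 41/235)
j=5 picked index 6: u0 ∈ [7/94, 17/94)
j=6 picked index 6: u0 ∈ [-6/235, 19/235)
j=7 picked index 8: u0 ∈ [-9/470, 71/470)
j=8 picked index 9: u0 ∈ [12/235, 1/5)
j=9 picked index 9: u0 ∈ [-23/470, 1/10)
intersection: [7/94, 19/235)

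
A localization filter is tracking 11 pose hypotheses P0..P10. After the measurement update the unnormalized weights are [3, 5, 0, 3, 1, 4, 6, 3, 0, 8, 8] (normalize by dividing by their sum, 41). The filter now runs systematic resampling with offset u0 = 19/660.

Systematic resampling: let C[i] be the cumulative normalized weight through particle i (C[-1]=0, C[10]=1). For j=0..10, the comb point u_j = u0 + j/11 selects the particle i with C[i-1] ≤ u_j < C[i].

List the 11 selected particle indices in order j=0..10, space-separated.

0 1 3 5 6 6 7 9 9 10 10

C = [3/41, 8/41, 8/41, 11/41, 12/41, 16/41, 22/41, 25/41, 25/41, 33/41, 1]
j=0: u_0=19/660 ∈ [0, 3/41) → index 0
j=1: u_1=79/660 ∈ [3/41, 8/41) → index 1
j=2: u_2=139/660 ∈ [8/41, 11/41) → index 3
j=3: u_3=199/660 ∈ [12/41, 16/41) → index 5
j=4: u_4=259/660 ∈ [16/41, 22/41) → index 6
j=5: u_5=29/60 ∈ [16/41, 22/41) → index 6
j=6: u_6=379/660 ∈ [22/41, 25/41) → index 7
j=7: u_7=439/660 ∈ [25/41, 33/41) → index 9
j=8: u_8=499/660 ∈ [25/41, 33/41) → index 9
j=9: u_9=559/660 ∈ [33/41, 1) → index 10
j=10: u_10=619/660 ∈ [33/41, 1) → index 10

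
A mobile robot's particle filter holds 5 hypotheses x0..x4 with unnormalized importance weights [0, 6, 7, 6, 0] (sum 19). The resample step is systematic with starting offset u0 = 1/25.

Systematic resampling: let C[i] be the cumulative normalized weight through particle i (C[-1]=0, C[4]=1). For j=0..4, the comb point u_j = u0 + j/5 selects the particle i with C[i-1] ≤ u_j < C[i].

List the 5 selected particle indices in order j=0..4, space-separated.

1 1 2 2 3

C = [0, 6/19, 13/19, 1, 1]
j=0: u_0=1/25 ∈ [0, 6/19) → index 1
j=1: u_1=6/25 ∈ [0, 6/19) → index 1
j=2: u_2=11/25 ∈ [6/19, 13/19) → index 2
j=3: u_3=16/25 ∈ [6/19, 13/19) → index 2
j=4: u_4=21/25 ∈ [13/19, 1) → index 3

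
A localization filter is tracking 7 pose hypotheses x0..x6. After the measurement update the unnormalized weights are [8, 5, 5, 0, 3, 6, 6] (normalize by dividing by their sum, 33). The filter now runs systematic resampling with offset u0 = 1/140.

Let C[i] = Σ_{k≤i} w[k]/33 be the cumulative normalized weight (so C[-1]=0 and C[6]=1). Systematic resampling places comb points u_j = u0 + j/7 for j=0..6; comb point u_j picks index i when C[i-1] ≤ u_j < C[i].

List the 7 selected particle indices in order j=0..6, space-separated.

0 0 1 2 4 5 6

C = [8/33, 13/33, 6/11, 6/11, 7/11, 9/11, 1]
j=0: u_0=1/140 ∈ [0, 8/33) → index 0
j=1: u_1=3/20 ∈ [0, 8/33) → index 0
j=2: u_2=41/140 ∈ [8/33, 13/33) → index 1
j=3: u_3=61/140 ∈ [13/33, 6/11) → index 2
j=4: u_4=81/140 ∈ [6/11, 7/11) → index 4
j=5: u_5=101/140 ∈ [7/11, 9/11) → index 5
j=6: u_6=121/140 ∈ [9/11, 1) → index 6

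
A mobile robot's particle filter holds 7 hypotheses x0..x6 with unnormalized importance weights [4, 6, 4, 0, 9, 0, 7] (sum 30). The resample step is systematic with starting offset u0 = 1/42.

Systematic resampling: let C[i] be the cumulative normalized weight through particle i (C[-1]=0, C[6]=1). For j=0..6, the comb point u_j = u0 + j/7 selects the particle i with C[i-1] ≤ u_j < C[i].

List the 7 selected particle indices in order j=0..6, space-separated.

C = [2/15, 1/3, 7/15, 7/15, 23/30, 23/30, 1]
j=0: u_0=1/42 ∈ [0, 2/15) → index 0
j=1: u_1=1/6 ∈ [2/15, 1/3) → index 1
j=2: u_2=13/42 ∈ [2/15, 1/3) → index 1
j=3: u_3=19/42 ∈ [1/3, 7/15) → index 2
j=4: u_4=25/42 ∈ [7/15, 23/30) → index 4
j=5: u_5=31/42 ∈ [7/15, 23/30) → index 4
j=6: u_6=37/42 ∈ [23/30, 1) → index 6

0 1 1 2 4 4 6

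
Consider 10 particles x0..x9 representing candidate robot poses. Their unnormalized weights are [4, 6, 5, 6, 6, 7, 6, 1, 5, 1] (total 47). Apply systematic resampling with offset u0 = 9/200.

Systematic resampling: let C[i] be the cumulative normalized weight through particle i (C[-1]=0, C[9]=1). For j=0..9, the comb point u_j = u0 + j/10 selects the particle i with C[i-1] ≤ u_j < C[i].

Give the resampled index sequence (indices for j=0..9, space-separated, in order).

0 1 2 3 3 4 5 6 6 8

C = [4/47, 10/47, 15/47, 21/47, 27/47, 34/47, 40/47, 41/47, 46/47, 1]
j=0: u_0=9/200 ∈ [0, 4/47) → index 0
j=1: u_1=29/200 ∈ [4/47, 10/47) → index 1
j=2: u_2=49/200 ∈ [10/47, 15/47) → index 2
j=3: u_3=69/200 ∈ [15/47, 21/47) → index 3
j=4: u_4=89/200 ∈ [15/47, 21/47) → index 3
j=5: u_5=109/200 ∈ [21/47, 27/47) → index 4
j=6: u_6=129/200 ∈ [27/47, 34/47) → index 5
j=7: u_7=149/200 ∈ [34/47, 40/47) → index 6
j=8: u_8=169/200 ∈ [34/47, 40/47) → index 6
j=9: u_9=189/200 ∈ [41/47, 46/47) → index 8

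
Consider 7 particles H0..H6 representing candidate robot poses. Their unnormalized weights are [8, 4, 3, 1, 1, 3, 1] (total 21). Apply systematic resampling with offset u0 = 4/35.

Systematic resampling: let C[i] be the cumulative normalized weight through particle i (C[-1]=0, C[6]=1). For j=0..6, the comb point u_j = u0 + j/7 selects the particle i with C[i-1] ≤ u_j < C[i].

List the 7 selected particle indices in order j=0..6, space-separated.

0 0 1 1 2 5 6

C = [8/21, 4/7, 5/7, 16/21, 17/21, 20/21, 1]
j=0: u_0=4/35 ∈ [0, 8/21) → index 0
j=1: u_1=9/35 ∈ [0, 8/21) → index 0
j=2: u_2=2/5 ∈ [8/21, 4/7) → index 1
j=3: u_3=19/35 ∈ [8/21, 4/7) → index 1
j=4: u_4=24/35 ∈ [4/7, 5/7) → index 2
j=5: u_5=29/35 ∈ [17/21, 20/21) → index 5
j=6: u_6=34/35 ∈ [20/21, 1) → index 6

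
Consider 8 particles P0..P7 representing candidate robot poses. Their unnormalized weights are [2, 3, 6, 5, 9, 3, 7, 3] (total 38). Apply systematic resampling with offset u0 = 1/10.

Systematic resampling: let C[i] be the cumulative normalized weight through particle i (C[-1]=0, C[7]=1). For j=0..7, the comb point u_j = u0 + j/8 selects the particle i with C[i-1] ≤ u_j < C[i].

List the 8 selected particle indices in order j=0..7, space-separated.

1 2 3 4 4 5 6 7

C = [1/19, 5/38, 11/38, 8/19, 25/38, 14/19, 35/38, 1]
j=0: u_0=1/10 ∈ [1/19, 5/38) → index 1
j=1: u_1=9/40 ∈ [5/38, 11/38) → index 2
j=2: u_2=7/20 ∈ [11/38, 8/19) → index 3
j=3: u_3=19/40 ∈ [8/19, 25/38) → index 4
j=4: u_4=3/5 ∈ [8/19, 25/38) → index 4
j=5: u_5=29/40 ∈ [25/38, 14/19) → index 5
j=6: u_6=17/20 ∈ [14/19, 35/38) → index 6
j=7: u_7=39/40 ∈ [35/38, 1) → index 7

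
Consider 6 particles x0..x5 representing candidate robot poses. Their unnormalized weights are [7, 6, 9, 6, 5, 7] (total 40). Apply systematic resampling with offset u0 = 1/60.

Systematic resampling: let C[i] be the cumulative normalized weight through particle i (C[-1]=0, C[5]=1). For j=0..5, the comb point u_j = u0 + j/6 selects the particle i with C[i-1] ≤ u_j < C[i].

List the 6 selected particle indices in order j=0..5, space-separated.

C = [7/40, 13/40, 11/20, 7/10, 33/40, 1]
j=0: u_0=1/60 ∈ [0, 7/40) → index 0
j=1: u_1=11/60 ∈ [7/40, 13/40) → index 1
j=2: u_2=7/20 ∈ [13/40, 11/20) → index 2
j=3: u_3=31/60 ∈ [13/40, 11/20) → index 2
j=4: u_4=41/60 ∈ [11/20, 7/10) → index 3
j=5: u_5=17/20 ∈ [33/40, 1) → index 5

0 1 2 2 3 5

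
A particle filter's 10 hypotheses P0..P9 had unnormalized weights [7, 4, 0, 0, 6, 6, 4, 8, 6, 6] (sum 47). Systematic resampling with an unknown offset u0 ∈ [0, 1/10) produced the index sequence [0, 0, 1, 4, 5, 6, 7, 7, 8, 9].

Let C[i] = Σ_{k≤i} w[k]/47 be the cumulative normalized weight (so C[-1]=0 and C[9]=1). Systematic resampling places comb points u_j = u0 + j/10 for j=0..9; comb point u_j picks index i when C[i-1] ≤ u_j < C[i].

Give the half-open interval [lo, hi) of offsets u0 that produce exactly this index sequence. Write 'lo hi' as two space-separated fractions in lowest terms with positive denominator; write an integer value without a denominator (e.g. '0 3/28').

0 8/235

C = [7/47, 11/47, 11/47, 11/47, 17/47, 23/47, 27/47, 35/47, 41/47, 1]
j=0 picked index 0: u0 ∈ [0, 7/47)
j=1 picked index 0: u0 ∈ [-1/10, 23/470)
j=2 picked index 1: u0 ∈ [-12/235, 8/235)
j=3 picked index 4: u0 ∈ [-31/470, 29/470)
j=4 picked index 5: u0 ∈ [-9/235, 21/235)
j=5 picked index 6: u0 ∈ [-1/94, 7/94)
j=6 picked index 7: u0 ∈ [-6/235, 34/235)
j=7 picked index 7: u0 ∈ [-59/470, 21/470)
j=8 picked index 8: u0 ∈ [-13/235, 17/235)
j=9 picked index 9: u0 ∈ [-13/470, 1/10)
intersection: [0, 8/235)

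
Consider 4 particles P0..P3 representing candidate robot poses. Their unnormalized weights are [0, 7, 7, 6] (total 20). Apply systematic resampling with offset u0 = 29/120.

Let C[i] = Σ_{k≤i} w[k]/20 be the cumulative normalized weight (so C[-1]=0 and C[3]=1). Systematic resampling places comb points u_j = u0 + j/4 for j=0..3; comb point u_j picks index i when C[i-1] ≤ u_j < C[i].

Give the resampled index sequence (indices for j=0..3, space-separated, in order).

1 2 3 3

C = [0, 7/20, 7/10, 1]
j=0: u_0=29/120 ∈ [0, 7/20) → index 1
j=1: u_1=59/120 ∈ [7/20, 7/10) → index 2
j=2: u_2=89/120 ∈ [7/10, 1) → index 3
j=3: u_3=119/120 ∈ [7/10, 1) → index 3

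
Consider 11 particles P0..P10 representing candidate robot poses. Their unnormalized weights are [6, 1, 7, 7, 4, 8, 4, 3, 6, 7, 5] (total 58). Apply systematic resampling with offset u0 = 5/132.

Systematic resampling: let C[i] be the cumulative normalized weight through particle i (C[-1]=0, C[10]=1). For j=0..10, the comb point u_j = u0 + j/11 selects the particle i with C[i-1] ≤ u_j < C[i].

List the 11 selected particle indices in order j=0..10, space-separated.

C = [3/29, 7/58, 7/29, 21/58, 25/58, 33/58, 37/58, 20/29, 23/29, 53/58, 1]
j=0: u_0=5/132 ∈ [0, 3/29) → index 0
j=1: u_1=17/132 ∈ [7/58, 7/29) → index 2
j=2: u_2=29/132 ∈ [7/58, 7/29) → index 2
j=3: u_3=41/132 ∈ [7/29, 21/58) → index 3
j=4: u_4=53/132 ∈ [21/58, 25/58) → index 4
j=5: u_5=65/132 ∈ [25/58, 33/58) → index 5
j=6: u_6=7/12 ∈ [33/58, 37/58) → index 6
j=7: u_7=89/132 ∈ [37/58, 20/29) → index 7
j=8: u_8=101/132 ∈ [20/29, 23/29) → index 8
j=9: u_9=113/132 ∈ [23/29, 53/58) → index 9
j=10: u_10=125/132 ∈ [53/58, 1) → index 10

0 2 2 3 4 5 6 7 8 9 10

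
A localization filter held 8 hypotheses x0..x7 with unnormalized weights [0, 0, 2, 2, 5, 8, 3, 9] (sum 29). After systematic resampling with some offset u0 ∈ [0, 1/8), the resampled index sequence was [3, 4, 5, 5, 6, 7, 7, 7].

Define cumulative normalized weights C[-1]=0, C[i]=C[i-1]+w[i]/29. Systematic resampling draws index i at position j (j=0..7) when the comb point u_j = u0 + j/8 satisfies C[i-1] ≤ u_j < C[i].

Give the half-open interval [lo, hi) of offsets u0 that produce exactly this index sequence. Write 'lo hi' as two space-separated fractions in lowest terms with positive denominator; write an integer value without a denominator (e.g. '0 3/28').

5/58 1/8

C = [0, 0, 2/29, 4/29, 9/29, 17/29, 20/29, 1]
j=0 picked index 3: u0 ∈ [2/29, 4/29)
j=1 picked index 4: u0 ∈ [3/232, 43/232)
j=2 picked index 5: u0 ∈ [7/116, 39/116)
j=3 picked index 5: u0 ∈ [-15/232, 49/232)
j=4 picked index 6: u0 ∈ [5/58, 11/58)
j=5 picked index 7: u0 ∈ [15/232, 3/8)
j=6 picked index 7: u0 ∈ [-7/116, 1/4)
j=7 picked index 7: u0 ∈ [-43/232, 1/8)
intersection: [5/58, 1/8)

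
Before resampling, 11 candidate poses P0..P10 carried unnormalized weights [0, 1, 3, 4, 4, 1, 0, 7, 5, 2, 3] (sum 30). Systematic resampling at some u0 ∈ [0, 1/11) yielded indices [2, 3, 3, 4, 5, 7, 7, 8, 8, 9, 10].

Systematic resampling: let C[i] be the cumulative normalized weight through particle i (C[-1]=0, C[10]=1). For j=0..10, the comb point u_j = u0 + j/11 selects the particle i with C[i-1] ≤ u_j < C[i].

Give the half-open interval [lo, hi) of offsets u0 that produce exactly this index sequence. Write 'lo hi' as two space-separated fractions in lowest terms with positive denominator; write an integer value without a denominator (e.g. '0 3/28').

7/165 23/330

C = [0, 1/30, 2/15, 4/15, 2/5, 13/30, 13/30, 2/3, 5/6, 9/10, 1]
j=0 picked index 2: u0 ∈ [1/30, 2/15)
j=1 picked index 3: u0 ∈ [7/165, 29/165)
j=2 picked index 3: u0 ∈ [-8/165, 14/165)
j=3 picked index 4: u0 ∈ [-1/165, 7/55)
j=4 picked index 5: u0 ∈ [2/55, 23/330)
j=5 picked index 7: u0 ∈ [-7/330, 7/33)
j=6 picked index 7: u0 ∈ [-37/330, 4/33)
j=7 picked index 8: u0 ∈ [1/33, 13/66)
j=8 picked index 8: u0 ∈ [-2/33, 7/66)
j=9 picked index 9: u0 ∈ [1/66, 9/110)
j=10 picked index 10: u0 ∈ [-1/110, 1/11)
intersection: [7/165, 23/330)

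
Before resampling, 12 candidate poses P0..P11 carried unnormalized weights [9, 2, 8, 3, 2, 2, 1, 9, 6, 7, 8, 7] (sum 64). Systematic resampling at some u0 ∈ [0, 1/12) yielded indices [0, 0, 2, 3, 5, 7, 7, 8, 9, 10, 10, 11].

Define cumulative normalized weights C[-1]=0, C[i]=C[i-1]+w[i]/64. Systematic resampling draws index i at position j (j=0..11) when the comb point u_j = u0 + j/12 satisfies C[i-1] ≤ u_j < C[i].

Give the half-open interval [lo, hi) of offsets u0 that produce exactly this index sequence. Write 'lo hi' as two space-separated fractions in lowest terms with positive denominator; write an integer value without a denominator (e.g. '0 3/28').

C = [9/64, 11/64, 19/64, 11/32, 3/8, 13/32, 27/64, 9/16, 21/32, 49/64, 57/64, 1]
j=0 picked index 0: u0 ∈ [0, 9/64)
j=1 picked index 0: u0 ∈ [-1/12, 11/192)
j=2 picked index 2: u0 ∈ [1/192, 25/192)
j=3 picked index 3: u0 ∈ [3/64, 3/32)
j=4 picked index 5: u0 ∈ [1/24, 7/96)
j=5 picked index 7: u0 ∈ [1/192, 7/48)
j=6 picked index 7: u0 ∈ [-5/64, 1/16)
j=7 picked index 8: u0 ∈ [-1/48, 7/96)
j=8 picked index 9: u0 ∈ [-1/96, 19/192)
j=9 picked index 10: u0 ∈ [1/64, 9/64)
j=10 picked index 10: u0 ∈ [-13/192, 11/192)
j=11 picked index 11: u0 ∈ [-5/192, 1/12)
intersection: [3/64, 11/192)

3/64 11/192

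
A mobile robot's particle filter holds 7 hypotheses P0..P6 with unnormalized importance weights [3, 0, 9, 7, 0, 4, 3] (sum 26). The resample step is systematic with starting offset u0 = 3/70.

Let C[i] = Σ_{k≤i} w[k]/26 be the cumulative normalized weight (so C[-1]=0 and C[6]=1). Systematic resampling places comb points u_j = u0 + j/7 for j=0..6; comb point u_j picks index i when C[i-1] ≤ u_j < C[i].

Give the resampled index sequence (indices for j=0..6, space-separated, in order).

C = [3/26, 3/26, 6/13, 19/26, 19/26, 23/26, 1]
j=0: u_0=3/70 ∈ [0, 3/26) → index 0
j=1: u_1=13/70 ∈ [3/26, 6/13) → index 2
j=2: u_2=23/70 ∈ [3/26, 6/13) → index 2
j=3: u_3=33/70 ∈ [6/13, 19/26) → index 3
j=4: u_4=43/70 ∈ [6/13, 19/26) → index 3
j=5: u_5=53/70 ∈ [19/26, 23/26) → index 5
j=6: u_6=9/10 ∈ [23/26, 1) → index 6

0 2 2 3 3 5 6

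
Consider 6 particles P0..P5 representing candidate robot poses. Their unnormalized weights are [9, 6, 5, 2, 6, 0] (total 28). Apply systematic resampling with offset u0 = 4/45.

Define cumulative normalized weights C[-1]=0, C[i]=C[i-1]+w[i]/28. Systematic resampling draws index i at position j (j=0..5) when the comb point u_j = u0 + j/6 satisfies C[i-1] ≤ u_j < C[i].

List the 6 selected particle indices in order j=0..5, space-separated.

0 0 1 2 3 4

C = [9/28, 15/28, 5/7, 11/14, 1, 1]
j=0: u_0=4/45 ∈ [0, 9/28) → index 0
j=1: u_1=23/90 ∈ [0, 9/28) → index 0
j=2: u_2=19/45 ∈ [9/28, 15/28) → index 1
j=3: u_3=53/90 ∈ [15/28, 5/7) → index 2
j=4: u_4=34/45 ∈ [5/7, 11/14) → index 3
j=5: u_5=83/90 ∈ [11/14, 1) → index 4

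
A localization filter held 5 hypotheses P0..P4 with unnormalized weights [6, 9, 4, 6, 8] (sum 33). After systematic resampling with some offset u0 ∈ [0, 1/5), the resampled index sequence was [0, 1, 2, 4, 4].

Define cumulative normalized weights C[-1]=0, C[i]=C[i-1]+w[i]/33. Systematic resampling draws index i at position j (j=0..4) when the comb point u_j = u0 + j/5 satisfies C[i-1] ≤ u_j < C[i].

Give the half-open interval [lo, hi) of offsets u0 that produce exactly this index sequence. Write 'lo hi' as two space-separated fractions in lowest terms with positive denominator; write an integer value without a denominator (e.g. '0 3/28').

26/165 29/165

C = [2/11, 5/11, 19/33, 25/33, 1]
j=0 picked index 0: u0 ∈ [0, 2/11)
j=1 picked index 1: u0 ∈ [-1/55, 14/55)
j=2 picked index 2: u0 ∈ [3/55, 29/165)
j=3 picked index 4: u0 ∈ [26/165, 2/5)
j=4 picked index 4: u0 ∈ [-7/165, 1/5)
intersection: [26/165, 29/165)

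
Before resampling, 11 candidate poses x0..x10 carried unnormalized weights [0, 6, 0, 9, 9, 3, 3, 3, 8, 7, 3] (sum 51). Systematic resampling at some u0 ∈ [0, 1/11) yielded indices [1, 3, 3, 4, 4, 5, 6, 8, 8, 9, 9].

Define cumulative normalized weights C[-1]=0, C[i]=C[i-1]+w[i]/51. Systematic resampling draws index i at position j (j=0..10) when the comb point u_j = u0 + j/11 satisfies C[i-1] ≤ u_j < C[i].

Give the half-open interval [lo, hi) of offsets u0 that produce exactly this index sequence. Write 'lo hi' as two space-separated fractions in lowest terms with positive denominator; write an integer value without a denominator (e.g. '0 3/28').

C = [0, 2/17, 2/17, 5/17, 8/17, 9/17, 10/17, 11/17, 41/51, 16/17, 1]
j=0 picked index 1: u0 ∈ [0, 2/17)
j=1 picked index 3: u0 ∈ [5/187, 38/187)
j=2 picked index 3: u0 ∈ [-12/187, 21/187)
j=3 picked index 4: u0 ∈ [4/187, 37/187)
j=4 picked index 4: u0 ∈ [-13/187, 20/187)
j=5 picked index 5: u0 ∈ [3/187, 14/187)
j=6 picked index 6: u0 ∈ [-3/187, 8/187)
j=7 picked index 8: u0 ∈ [2/187, 94/561)
j=8 picked index 8: u0 ∈ [-15/187, 43/561)
j=9 picked index 9: u0 ∈ [-8/561, 23/187)
j=10 picked index 9: u0 ∈ [-59/561, 6/187)
intersection: [5/187, 6/187)

5/187 6/187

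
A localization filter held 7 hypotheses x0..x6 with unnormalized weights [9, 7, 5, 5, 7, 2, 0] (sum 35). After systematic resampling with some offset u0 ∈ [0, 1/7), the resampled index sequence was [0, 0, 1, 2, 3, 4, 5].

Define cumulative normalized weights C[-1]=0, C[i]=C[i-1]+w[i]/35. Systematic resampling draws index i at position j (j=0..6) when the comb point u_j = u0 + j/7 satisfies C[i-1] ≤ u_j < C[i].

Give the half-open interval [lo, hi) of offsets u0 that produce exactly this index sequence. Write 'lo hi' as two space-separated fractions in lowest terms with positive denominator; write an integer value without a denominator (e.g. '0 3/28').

3/35 4/35

C = [9/35, 16/35, 3/5, 26/35, 33/35, 1, 1]
j=0 picked index 0: u0 ∈ [0, 9/35)
j=1 picked index 0: u0 ∈ [-1/7, 4/35)
j=2 picked index 1: u0 ∈ [-1/35, 6/35)
j=3 picked index 2: u0 ∈ [1/35, 6/35)
j=4 picked index 3: u0 ∈ [1/35, 6/35)
j=5 picked index 4: u0 ∈ [1/35, 8/35)
j=6 picked index 5: u0 ∈ [3/35, 1/7)
intersection: [3/35, 4/35)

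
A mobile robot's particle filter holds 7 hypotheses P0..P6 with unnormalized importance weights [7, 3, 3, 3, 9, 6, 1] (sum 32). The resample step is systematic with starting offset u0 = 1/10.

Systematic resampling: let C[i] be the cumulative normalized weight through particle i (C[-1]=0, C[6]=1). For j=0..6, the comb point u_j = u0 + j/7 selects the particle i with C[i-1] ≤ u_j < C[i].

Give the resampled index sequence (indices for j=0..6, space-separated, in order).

C = [7/32, 5/16, 13/32, 1/2, 25/32, 31/32, 1]
j=0: u_0=1/10 ∈ [0, 7/32) → index 0
j=1: u_1=17/70 ∈ [7/32, 5/16) → index 1
j=2: u_2=27/70 ∈ [5/16, 13/32) → index 2
j=3: u_3=37/70 ∈ [1/2, 25/32) → index 4
j=4: u_4=47/70 ∈ [1/2, 25/32) → index 4
j=5: u_5=57/70 ∈ [25/32, 31/32) → index 5
j=6: u_6=67/70 ∈ [25/32, 31/32) → index 5

0 1 2 4 4 5 5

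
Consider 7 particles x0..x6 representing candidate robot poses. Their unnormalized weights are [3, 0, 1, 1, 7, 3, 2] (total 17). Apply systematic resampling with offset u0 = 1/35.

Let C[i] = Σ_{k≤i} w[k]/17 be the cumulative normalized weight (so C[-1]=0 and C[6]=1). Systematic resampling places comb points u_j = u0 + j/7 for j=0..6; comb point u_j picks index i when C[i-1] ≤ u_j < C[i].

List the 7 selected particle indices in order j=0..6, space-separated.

C = [3/17, 3/17, 4/17, 5/17, 12/17, 15/17, 1]
j=0: u_0=1/35 ∈ [0, 3/17) → index 0
j=1: u_1=6/35 ∈ [0, 3/17) → index 0
j=2: u_2=11/35 ∈ [5/17, 12/17) → index 4
j=3: u_3=16/35 ∈ [5/17, 12/17) → index 4
j=4: u_4=3/5 ∈ [5/17, 12/17) → index 4
j=5: u_5=26/35 ∈ [12/17, 15/17) → index 5
j=6: u_6=31/35 ∈ [15/17, 1) → index 6

0 0 4 4 4 5 6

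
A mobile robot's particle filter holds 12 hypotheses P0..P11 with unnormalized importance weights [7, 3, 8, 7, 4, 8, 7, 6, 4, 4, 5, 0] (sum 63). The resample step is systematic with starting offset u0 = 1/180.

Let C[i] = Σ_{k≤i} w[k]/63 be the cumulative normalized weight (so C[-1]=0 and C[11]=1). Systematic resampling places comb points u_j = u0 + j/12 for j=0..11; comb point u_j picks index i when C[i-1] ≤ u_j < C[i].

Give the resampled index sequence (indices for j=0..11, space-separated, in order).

0 0 2 2 3 4 5 6 6 7 8 10

C = [1/9, 10/63, 2/7, 25/63, 29/63, 37/63, 44/63, 50/63, 6/7, 58/63, 1, 1]
j=0: u_0=1/180 ∈ [0, 1/9) → index 0
j=1: u_1=4/45 ∈ [0, 1/9) → index 0
j=2: u_2=31/180 ∈ [10/63, 2/7) → index 2
j=3: u_3=23/90 ∈ [10/63, 2/7) → index 2
j=4: u_4=61/180 ∈ [2/7, 25/63) → index 3
j=5: u_5=19/45 ∈ [25/63, 29/63) → index 4
j=6: u_6=91/180 ∈ [29/63, 37/63) → index 5
j=7: u_7=53/90 ∈ [37/63, 44/63) → index 6
j=8: u_8=121/180 ∈ [37/63, 44/63) → index 6
j=9: u_9=34/45 ∈ [44/63, 50/63) → index 7
j=10: u_10=151/180 ∈ [50/63, 6/7) → index 8
j=11: u_11=83/90 ∈ [58/63, 1) → index 10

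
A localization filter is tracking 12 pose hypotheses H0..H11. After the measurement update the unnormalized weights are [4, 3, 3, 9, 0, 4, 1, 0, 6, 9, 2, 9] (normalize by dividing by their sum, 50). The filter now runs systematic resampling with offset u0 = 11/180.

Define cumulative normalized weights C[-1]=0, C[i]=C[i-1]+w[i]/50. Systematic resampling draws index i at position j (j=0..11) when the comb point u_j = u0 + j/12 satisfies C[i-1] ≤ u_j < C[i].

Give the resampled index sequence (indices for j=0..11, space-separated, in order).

0 2 3 3 5 6 8 9 9 10 11 11

C = [2/25, 7/50, 1/5, 19/50, 19/50, 23/50, 12/25, 12/25, 3/5, 39/50, 41/50, 1]
j=0: u_0=11/180 ∈ [0, 2/25) → index 0
j=1: u_1=13/90 ∈ [7/50, 1/5) → index 2
j=2: u_2=41/180 ∈ [1/5, 19/50) → index 3
j=3: u_3=14/45 ∈ [1/5, 19/50) → index 3
j=4: u_4=71/180 ∈ [19/50, 23/50) → index 5
j=5: u_5=43/90 ∈ [23/50, 12/25) → index 6
j=6: u_6=101/180 ∈ [12/25, 3/5) → index 8
j=7: u_7=29/45 ∈ [3/5, 39/50) → index 9
j=8: u_8=131/180 ∈ [3/5, 39/50) → index 9
j=9: u_9=73/90 ∈ [39/50, 41/50) → index 10
j=10: u_10=161/180 ∈ [41/50, 1) → index 11
j=11: u_11=44/45 ∈ [41/50, 1) → index 11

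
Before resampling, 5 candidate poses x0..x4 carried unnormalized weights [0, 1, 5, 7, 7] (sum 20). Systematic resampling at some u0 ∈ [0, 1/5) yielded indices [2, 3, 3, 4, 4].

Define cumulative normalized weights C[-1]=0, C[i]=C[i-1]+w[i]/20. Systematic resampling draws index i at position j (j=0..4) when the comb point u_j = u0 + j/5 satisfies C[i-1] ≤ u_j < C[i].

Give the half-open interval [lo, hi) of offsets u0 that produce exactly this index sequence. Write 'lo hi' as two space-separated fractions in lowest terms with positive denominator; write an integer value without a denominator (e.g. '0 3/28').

C = [0, 1/20, 3/10, 13/20, 1]
j=0 picked index 2: u0 ∈ [1/20, 3/10)
j=1 picked index 3: u0 ∈ [1/10, 9/20)
j=2 picked index 3: u0 ∈ [-1/10, 1/4)
j=3 picked index 4: u0 ∈ [1/20, 2/5)
j=4 picked index 4: u0 ∈ [-3/20, 1/5)
intersection: [1/10, 1/5)

1/10 1/5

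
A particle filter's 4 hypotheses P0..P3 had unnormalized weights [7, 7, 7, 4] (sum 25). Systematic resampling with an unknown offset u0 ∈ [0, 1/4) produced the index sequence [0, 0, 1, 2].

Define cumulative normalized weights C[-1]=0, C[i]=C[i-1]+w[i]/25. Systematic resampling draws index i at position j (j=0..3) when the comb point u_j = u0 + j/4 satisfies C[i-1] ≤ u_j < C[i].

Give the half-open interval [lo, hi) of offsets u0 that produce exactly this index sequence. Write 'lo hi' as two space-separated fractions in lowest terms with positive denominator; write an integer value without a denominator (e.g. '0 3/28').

0 3/100

C = [7/25, 14/25, 21/25, 1]
j=0 picked index 0: u0 ∈ [0, 7/25)
j=1 picked index 0: u0 ∈ [-1/4, 3/100)
j=2 picked index 1: u0 ∈ [-11/50, 3/50)
j=3 picked index 2: u0 ∈ [-19/100, 9/100)
intersection: [0, 3/100)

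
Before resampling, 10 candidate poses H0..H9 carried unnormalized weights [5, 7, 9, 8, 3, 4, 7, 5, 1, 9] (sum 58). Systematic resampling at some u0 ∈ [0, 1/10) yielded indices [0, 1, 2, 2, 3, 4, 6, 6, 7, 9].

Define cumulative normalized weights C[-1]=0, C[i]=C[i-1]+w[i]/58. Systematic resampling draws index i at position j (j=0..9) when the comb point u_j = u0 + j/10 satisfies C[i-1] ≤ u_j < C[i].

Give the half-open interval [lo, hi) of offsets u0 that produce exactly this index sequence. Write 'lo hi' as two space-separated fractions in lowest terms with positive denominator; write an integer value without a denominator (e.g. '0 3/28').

3/145 4/145

C = [5/58, 6/29, 21/58, 1/2, 16/29, 18/29, 43/58, 24/29, 49/58, 1]
j=0 picked index 0: u0 ∈ [0, 5/58)
j=1 picked index 1: u0 ∈ [-2/145, 31/290)
j=2 picked index 2: u0 ∈ [1/145, 47/290)
j=3 picked index 2: u0 ∈ [-27/290, 9/145)
j=4 picked index 3: u0 ∈ [-11/290, 1/10)
j=5 picked index 4: u0 ∈ [0, 3/58)
j=6 picked index 6: u0 ∈ [3/145, 41/290)
j=7 picked index 6: u0 ∈ [-23/290, 6/145)
j=8 picked index 7: u0 ∈ [-17/290, 4/145)
j=9 picked index 9: u0 ∈ [-8/145, 1/10)
intersection: [3/145, 4/145)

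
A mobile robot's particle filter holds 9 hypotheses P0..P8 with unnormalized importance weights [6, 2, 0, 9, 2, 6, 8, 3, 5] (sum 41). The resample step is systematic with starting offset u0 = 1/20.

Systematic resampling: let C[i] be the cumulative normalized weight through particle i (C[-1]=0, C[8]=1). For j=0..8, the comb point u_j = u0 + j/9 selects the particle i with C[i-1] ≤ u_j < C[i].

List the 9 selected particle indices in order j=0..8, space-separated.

0 1 3 3 5 5 6 7 8

C = [6/41, 8/41, 8/41, 17/41, 19/41, 25/41, 33/41, 36/41, 1]
j=0: u_0=1/20 ∈ [0, 6/41) → index 0
j=1: u_1=29/180 ∈ [6/41, 8/41) → index 1
j=2: u_2=49/180 ∈ [8/41, 17/41) → index 3
j=3: u_3=23/60 ∈ [8/41, 17/41) → index 3
j=4: u_4=89/180 ∈ [19/41, 25/41) → index 5
j=5: u_5=109/180 ∈ [19/41, 25/41) → index 5
j=6: u_6=43/60 ∈ [25/41, 33/41) → index 6
j=7: u_7=149/180 ∈ [33/41, 36/41) → index 7
j=8: u_8=169/180 ∈ [36/41, 1) → index 8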